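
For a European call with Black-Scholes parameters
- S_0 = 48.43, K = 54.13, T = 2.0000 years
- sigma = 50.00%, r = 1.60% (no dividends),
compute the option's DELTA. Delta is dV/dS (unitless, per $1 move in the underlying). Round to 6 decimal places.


Answer: Delta = 0.595397

Derivation:
d1 = 0.2414499481; d2 = -0.4656568331
phi(d1) = 0.3874813455; exp(-qT) = 1.0000000000; exp(-rT) = 0.9685065821
N(d1) = 0.5953967977
Delta = exp(-qT) * N(d1) = 1.0000000000 * 0.5953967977 = 0.595397


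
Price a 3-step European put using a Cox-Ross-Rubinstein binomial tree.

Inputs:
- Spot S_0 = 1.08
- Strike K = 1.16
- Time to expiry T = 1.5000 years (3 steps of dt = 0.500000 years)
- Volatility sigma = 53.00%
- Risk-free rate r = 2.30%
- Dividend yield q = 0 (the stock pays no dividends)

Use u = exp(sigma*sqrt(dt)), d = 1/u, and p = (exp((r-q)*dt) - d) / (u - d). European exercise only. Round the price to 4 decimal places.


Answer: Price = V(0,0) = 0.3211

Derivation:
dt = T/N = 0.500000
u = exp(sigma*sqrt(dt)) = 1.454652; d = 1/u = 0.687450
p = (exp((r-q)*dt) - d) / (u - d) = 0.422466
Discount per step: exp(-r*dt) = 0.988566
Stock lattice S(k, i) with i counting down-moves:
  k=0: S(0,0) = 1.0800
  k=1: S(1,0) = 1.5710; S(1,1) = 0.7424
  k=2: S(2,0) = 2.2853; S(2,1) = 1.0800; S(2,2) = 0.5104
  k=3: S(3,0) = 3.3243; S(3,1) = 1.5710; S(3,2) = 0.7424; S(3,3) = 0.3509
Terminal payoffs V(N, i) = max(K - S_T, 0):
  V(3,0) = 0.000000; V(3,1) = 0.000000; V(3,2) = 0.417554; V(3,3) = 0.809130
Backward induction: V(k, i) = exp(-r*dt) * [p * V(k+1, i) + (1-p) * V(k+1, i+1)].
  V(2,0) = exp(-r*dt) * [p*0.000000 + (1-p)*0.000000] = 0.000000
  V(2,1) = exp(-r*dt) * [p*0.000000 + (1-p)*0.417554] = 0.238395
  V(2,2) = exp(-r*dt) * [p*0.417554 + (1-p)*0.809130] = 0.636342
  V(1,0) = exp(-r*dt) * [p*0.000000 + (1-p)*0.238395] = 0.136107
  V(1,1) = exp(-r*dt) * [p*0.238395 + (1-p)*0.636342] = 0.462869
  V(0,0) = exp(-r*dt) * [p*0.136107 + (1-p)*0.462869] = 0.321109


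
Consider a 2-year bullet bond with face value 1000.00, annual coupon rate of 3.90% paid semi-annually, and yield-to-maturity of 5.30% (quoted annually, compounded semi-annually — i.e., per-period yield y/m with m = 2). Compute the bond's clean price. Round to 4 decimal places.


Coupon per period c = face * coupon_rate / m = 19.500000
Periods per year m = 2; per-period yield y/m = 0.026500
Number of cashflows N = 4
Cashflows (t years, CF_t, discount factor 1/(1+y/m)^(m*t), PV):
  t = 0.5000: CF_t = 19.500000, DF = 0.974184, PV = 18.996590
  t = 1.0000: CF_t = 19.500000, DF = 0.949035, PV = 18.506177
  t = 1.5000: CF_t = 19.500000, DF = 0.924535, PV = 18.028423
  t = 2.0000: CF_t = 1019.500000, DF = 0.900667, PV = 918.229868
Price P = sum_t PV_t = 973.761058

Answer: Price = 973.7611


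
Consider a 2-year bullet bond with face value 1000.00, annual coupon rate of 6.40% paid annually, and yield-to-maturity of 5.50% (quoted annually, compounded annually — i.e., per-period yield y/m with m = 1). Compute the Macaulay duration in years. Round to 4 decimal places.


Coupon per period c = face * coupon_rate / m = 64.000000
Periods per year m = 1; per-period yield y/m = 0.055000
Number of cashflows N = 2
Cashflows (t years, CF_t, discount factor 1/(1+y/m)^(m*t), PV):
  t = 1.0000: CF_t = 64.000000, DF = 0.947867, PV = 60.663507
  t = 2.0000: CF_t = 1064.000000, DF = 0.898452, PV = 955.953370
Price P = sum_t PV_t = 1016.616877
Macaulay numerator sum_t t * PV_t:
  t * PV_t at t = 1.0000: 60.663507
  t * PV_t at t = 2.0000: 1911.906741
Macaulay duration D = (sum_t t * PV_t) / P = 1972.570248 / 1016.616877 = 1.940328

Answer: Macaulay duration = 1.9403 years


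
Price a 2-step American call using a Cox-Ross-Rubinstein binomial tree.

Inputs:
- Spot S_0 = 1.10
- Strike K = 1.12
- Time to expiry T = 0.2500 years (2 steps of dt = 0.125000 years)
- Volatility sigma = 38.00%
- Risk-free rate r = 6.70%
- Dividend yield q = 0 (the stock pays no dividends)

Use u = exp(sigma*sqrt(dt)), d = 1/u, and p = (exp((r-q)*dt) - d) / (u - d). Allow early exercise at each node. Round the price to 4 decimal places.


dt = T/N = 0.125000
u = exp(sigma*sqrt(dt)) = 1.143793; d = 1/u = 0.874284
p = (exp((r-q)*dt) - d) / (u - d) = 0.497668
Discount per step: exp(-r*dt) = 0.991660
Stock lattice S(k, i) with i counting down-moves:
  k=0: S(0,0) = 1.1000
  k=1: S(1,0) = 1.2582; S(1,1) = 0.9617
  k=2: S(2,0) = 1.4391; S(2,1) = 1.1000; S(2,2) = 0.8408
Terminal payoffs V(N, i) = max(S_T - K, 0):
  V(2,0) = 0.319090; V(2,1) = 0.000000; V(2,2) = 0.000000
Backward induction: V(k, i) = exp(-r*dt) * [p * V(k+1, i) + (1-p) * V(k+1, i+1)]; then take max(V_cont, immediate exercise) for American.
  V(1,0) = exp(-r*dt) * [p*0.319090 + (1-p)*0.000000] = 0.157476; exercise = 0.138173; V(1,0) = max -> 0.157476
  V(1,1) = exp(-r*dt) * [p*0.000000 + (1-p)*0.000000] = 0.000000; exercise = 0.000000; V(1,1) = max -> 0.000000
  V(0,0) = exp(-r*dt) * [p*0.157476 + (1-p)*0.000000] = 0.077717; exercise = 0.000000; V(0,0) = max -> 0.077717

Answer: Price = V(0,0) = 0.0777


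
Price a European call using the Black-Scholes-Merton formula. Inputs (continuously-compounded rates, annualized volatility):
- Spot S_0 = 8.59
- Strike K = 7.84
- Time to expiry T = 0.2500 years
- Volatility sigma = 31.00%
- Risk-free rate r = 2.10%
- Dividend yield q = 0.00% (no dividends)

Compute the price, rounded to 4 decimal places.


d1 = (ln(S/K) + (r - q + 0.5*sigma^2) * T) / (sigma * sqrt(T)) = 0.70078969
d2 = d1 - sigma * sqrt(T) = 0.54578969
exp(-rT) = 0.99476376; exp(-qT) = 1.00000000
C = S_0 * exp(-qT) * N(d1) - K * exp(-rT) * N(d2)
N(d1) = 0.75828286; N(d2) = 0.70739474
C = 8.5900 * 1.00000000 * 0.75828286 - 7.8400 * 0.99476376 * 0.70739474 = 0.9967

Answer: Price = 0.9967


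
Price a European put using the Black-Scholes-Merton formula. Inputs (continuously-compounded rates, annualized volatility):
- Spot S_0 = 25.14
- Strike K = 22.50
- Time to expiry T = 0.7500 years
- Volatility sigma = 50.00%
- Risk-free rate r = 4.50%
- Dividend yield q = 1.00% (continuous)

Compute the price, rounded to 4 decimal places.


d1 = (ln(S/K) + (r - q + 0.5*sigma^2) * T) / (sigma * sqrt(T)) = 0.53334439
d2 = d1 - sigma * sqrt(T) = 0.10033168
exp(-rT) = 0.96681318; exp(-qT) = 0.99252805
P = K * exp(-rT) * N(-d2) - S_0 * exp(-qT) * N(-d1)
N(-d1) = 0.29689760; N(-d2) = 0.46004050
P = 22.5000 * 0.96681318 * 0.46004050 - 25.1400 * 0.99252805 * 0.29689760 = 2.5992

Answer: Price = 2.5992


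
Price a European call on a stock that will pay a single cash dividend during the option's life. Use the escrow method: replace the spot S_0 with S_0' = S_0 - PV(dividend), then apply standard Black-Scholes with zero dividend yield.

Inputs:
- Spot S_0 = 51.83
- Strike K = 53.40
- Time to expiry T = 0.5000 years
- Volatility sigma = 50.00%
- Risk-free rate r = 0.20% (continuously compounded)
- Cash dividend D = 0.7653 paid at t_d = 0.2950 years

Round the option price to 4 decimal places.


PV(D) = D * exp(-r * t_d) = 0.7653 * 0.99941017 = 0.76484861
S_0' = S_0 - PV(D) = 51.8300 - 0.76484861 = 51.06515139
d1 = (ln(S_0'/K) + (r + sigma^2/2)*T) / (sigma*sqrt(T)) = 0.05315053
d2 = d1 - sigma*sqrt(T) = -0.30040286
exp(-rT) = 0.99900050
N(d1) = 0.52119401; N(d2) = 0.38193494
C = S_0' * N(d1) - K * exp(-rT) * N(d2) = 51.06515139 * 0.52119401 - 53.4000 * 0.99900050 * 0.38193494 = 6.2399

Answer: Price = 6.2399


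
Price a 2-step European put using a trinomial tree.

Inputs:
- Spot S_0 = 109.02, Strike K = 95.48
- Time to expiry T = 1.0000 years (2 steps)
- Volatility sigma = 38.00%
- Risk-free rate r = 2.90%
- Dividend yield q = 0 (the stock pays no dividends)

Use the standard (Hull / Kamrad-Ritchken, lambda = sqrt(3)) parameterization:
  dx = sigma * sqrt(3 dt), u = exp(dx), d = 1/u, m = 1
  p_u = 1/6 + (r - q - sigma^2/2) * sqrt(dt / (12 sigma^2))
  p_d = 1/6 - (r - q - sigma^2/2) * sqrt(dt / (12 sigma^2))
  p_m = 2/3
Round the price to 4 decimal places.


dt = T/N = 0.500000; dx = sigma*sqrt(3*dt) = 0.465403
u = exp(dx) = 1.592656; d = 1/u = 0.627882
p_u = 0.143461, p_m = 0.666667, p_d = 0.189872
Discount per step: exp(-r*dt) = 0.985605
Stock lattice S(k, j) with j the centered position index:
  k=0: S(0,+0) = 109.0200
  k=1: S(1,-1) = 68.4517; S(1,+0) = 109.0200; S(1,+1) = 173.6314
  k=2: S(2,-2) = 42.9796; S(2,-1) = 68.4517; S(2,+0) = 109.0200; S(2,+1) = 173.6314; S(2,+2) = 276.5350
Terminal payoffs V(N, j) = max(K - S_T, 0):
  V(2,-2) = 52.500414; V(2,-1) = 27.028306; V(2,+0) = 0.000000; V(2,+1) = 0.000000; V(2,+2) = 0.000000
Backward induction: V(k, j) = exp(-r*dt) * [p_u * V(k+1, j+1) + p_m * V(k+1, j) + p_d * V(k+1, j-1)]
  V(1,-1) = exp(-r*dt) * [p_u*0.000000 + p_m*27.028306 + p_d*52.500414] = 27.584361
  V(1,+0) = exp(-r*dt) * [p_u*0.000000 + p_m*0.000000 + p_d*27.028306] = 5.058052
  V(1,+1) = exp(-r*dt) * [p_u*0.000000 + p_m*0.000000 + p_d*0.000000] = 0.000000
  V(0,+0) = exp(-r*dt) * [p_u*0.000000 + p_m*5.058052 + p_d*27.584361] = 8.485605

Answer: Price = V(0,0) = 8.4856


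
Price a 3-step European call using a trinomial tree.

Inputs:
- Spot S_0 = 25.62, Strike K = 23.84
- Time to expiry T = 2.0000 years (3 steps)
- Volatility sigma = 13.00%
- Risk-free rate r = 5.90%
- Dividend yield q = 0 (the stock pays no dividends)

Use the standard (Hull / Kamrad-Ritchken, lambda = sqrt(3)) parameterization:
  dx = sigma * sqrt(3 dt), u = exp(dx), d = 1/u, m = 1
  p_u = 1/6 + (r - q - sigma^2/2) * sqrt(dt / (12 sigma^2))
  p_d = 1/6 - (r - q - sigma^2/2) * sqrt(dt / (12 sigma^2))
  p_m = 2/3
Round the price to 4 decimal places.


Answer: Price = V(0,0) = 4.6893

Derivation:
dt = T/N = 0.666667; dx = sigma*sqrt(3*dt) = 0.183848
u = exp(dx) = 1.201833; d = 1/u = 0.832062
p_u = 0.258319, p_m = 0.666667, p_d = 0.075015
Discount per step: exp(-r*dt) = 0.961430
Stock lattice S(k, j) with j the centered position index:
  k=0: S(0,+0) = 25.6200
  k=1: S(1,-1) = 21.3174; S(1,+0) = 25.6200; S(1,+1) = 30.7910
  k=2: S(2,-2) = 17.7374; S(2,-1) = 21.3174; S(2,+0) = 25.6200; S(2,+1) = 30.7910; S(2,+2) = 37.0056
  k=3: S(3,-3) = 14.7587; S(3,-2) = 17.7374; S(3,-1) = 21.3174; S(3,+0) = 25.6200; S(3,+1) = 30.7910; S(3,+2) = 37.0056; S(3,+3) = 44.4745
Terminal payoffs V(N, j) = max(S_T - K, 0):
  V(3,-3) = 0.000000; V(3,-2) = 0.000000; V(3,-1) = 0.000000; V(3,+0) = 1.780000; V(3,+1) = 6.950958; V(3,+2) = 13.165584; V(3,+3) = 20.634526
Backward induction: V(k, j) = exp(-r*dt) * [p_u * V(k+1, j+1) + p_m * V(k+1, j) + p_d * V(k+1, j-1)]
  V(2,-2) = exp(-r*dt) * [p_u*0.000000 + p_m*0.000000 + p_d*0.000000] = 0.000000
  V(2,-1) = exp(-r*dt) * [p_u*1.780000 + p_m*0.000000 + p_d*0.000000] = 0.442072
  V(2,+0) = exp(-r*dt) * [p_u*6.950958 + p_m*1.780000 + p_d*0.000000] = 2.867204
  V(2,+1) = exp(-r*dt) * [p_u*13.165584 + p_m*6.950958 + p_d*1.780000] = 7.853359
  V(2,+2) = exp(-r*dt) * [p_u*20.634526 + p_m*13.165584 + p_d*6.950958] = 14.064533
  V(1,-1) = exp(-r*dt) * [p_u*2.867204 + p_m*0.442072 + p_d*0.000000] = 0.995433
  V(1,+0) = exp(-r*dt) * [p_u*7.853359 + p_m*2.867204 + p_d*0.442072] = 3.820050
  V(1,+1) = exp(-r*dt) * [p_u*14.064533 + p_m*7.853359 + p_d*2.867204] = 8.733425
  V(0,+0) = exp(-r*dt) * [p_u*8.733425 + p_m*3.820050 + p_d*0.995433] = 4.689259


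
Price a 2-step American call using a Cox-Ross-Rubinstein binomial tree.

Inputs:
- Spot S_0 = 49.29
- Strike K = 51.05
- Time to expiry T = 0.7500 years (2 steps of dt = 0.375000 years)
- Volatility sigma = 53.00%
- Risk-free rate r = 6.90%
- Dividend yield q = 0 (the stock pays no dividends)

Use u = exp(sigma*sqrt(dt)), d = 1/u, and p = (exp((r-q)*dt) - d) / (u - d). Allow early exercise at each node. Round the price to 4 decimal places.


dt = T/N = 0.375000
u = exp(sigma*sqrt(dt)) = 1.383418; d = 1/u = 0.722847
p = (exp((r-q)*dt) - d) / (u - d) = 0.459247
Discount per step: exp(-r*dt) = 0.974457
Stock lattice S(k, i) with i counting down-moves:
  k=0: S(0,0) = 49.2900
  k=1: S(1,0) = 68.1887; S(1,1) = 35.6291
  k=2: S(2,0) = 94.3335; S(2,1) = 49.2900; S(2,2) = 25.7544
Terminal payoffs V(N, i) = max(S_T - K, 0):
  V(2,0) = 43.283465; V(2,1) = 0.000000; V(2,2) = 0.000000
Backward induction: V(k, i) = exp(-r*dt) * [p * V(k+1, i) + (1-p) * V(k+1, i+1)]; then take max(V_cont, immediate exercise) for American.
  V(1,0) = exp(-r*dt) * [p*43.283465 + (1-p)*0.000000] = 19.370073; exercise = 17.138683; V(1,0) = max -> 19.370073
  V(1,1) = exp(-r*dt) * [p*0.000000 + (1-p)*0.000000] = 0.000000; exercise = 0.000000; V(1,1) = max -> 0.000000
  V(0,0) = exp(-r*dt) * [p*19.370073 + (1-p)*0.000000] = 8.668431; exercise = 0.000000; V(0,0) = max -> 8.668431

Answer: Price = V(0,0) = 8.6684


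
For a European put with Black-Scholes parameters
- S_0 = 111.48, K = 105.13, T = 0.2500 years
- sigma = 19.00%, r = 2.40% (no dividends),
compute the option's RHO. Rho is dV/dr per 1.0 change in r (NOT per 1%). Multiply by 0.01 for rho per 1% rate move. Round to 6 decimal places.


Answer: Rho = -6.880529

Derivation:
d1 = 0.7280002424; d2 = 0.6330002424
phi(d1) = 0.3060732858; exp(-qT) = 1.0000000000; exp(-rT) = 0.9940179641
N(-d2) = 0.2633667424
Rho = -K*T*exp(-rT)*N(-d2) = -105.1300 * 0.2500 * 0.9940179641 * 0.2633667424 = -6.880529


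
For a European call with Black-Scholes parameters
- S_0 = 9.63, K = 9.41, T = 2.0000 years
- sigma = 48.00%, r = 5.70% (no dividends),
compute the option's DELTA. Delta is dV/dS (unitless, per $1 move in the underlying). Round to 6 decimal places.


d1 = 0.5413937617; d2 = -0.1374287482
phi(d1) = 0.3445582436; exp(-qT) = 1.0000000000; exp(-rT) = 0.8922579559
N(d1) = 0.7058818970
Delta = exp(-qT) * N(d1) = 1.0000000000 * 0.7058818970 = 0.705882

Answer: Delta = 0.705882


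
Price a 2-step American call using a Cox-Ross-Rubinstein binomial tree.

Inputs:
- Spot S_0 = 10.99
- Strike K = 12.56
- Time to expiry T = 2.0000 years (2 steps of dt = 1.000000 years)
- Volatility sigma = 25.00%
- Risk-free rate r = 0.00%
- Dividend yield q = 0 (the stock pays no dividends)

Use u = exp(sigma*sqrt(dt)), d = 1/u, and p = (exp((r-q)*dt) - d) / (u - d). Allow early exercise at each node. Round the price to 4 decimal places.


dt = T/N = 1.000000
u = exp(sigma*sqrt(dt)) = 1.284025; d = 1/u = 0.778801
p = (exp((r-q)*dt) - d) / (u - d) = 0.437823
Discount per step: exp(-r*dt) = 1.000000
Stock lattice S(k, i) with i counting down-moves:
  k=0: S(0,0) = 10.9900
  k=1: S(1,0) = 14.1114; S(1,1) = 8.5590
  k=2: S(2,0) = 18.1194; S(2,1) = 10.9900; S(2,2) = 6.6658
Terminal payoffs V(N, i) = max(S_T - K, 0):
  V(2,0) = 5.559447; V(2,1) = 0.000000; V(2,2) = 0.000000
Backward induction: V(k, i) = exp(-r*dt) * [p * V(k+1, i) + (1-p) * V(k+1, i+1)]; then take max(V_cont, immediate exercise) for American.
  V(1,0) = exp(-r*dt) * [p*5.559447 + (1-p)*0.000000] = 2.434056; exercise = 1.551439; V(1,0) = max -> 2.434056
  V(1,1) = exp(-r*dt) * [p*0.000000 + (1-p)*0.000000] = 0.000000; exercise = 0.000000; V(1,1) = max -> 0.000000
  V(0,0) = exp(-r*dt) * [p*2.434056 + (1-p)*0.000000] = 1.065687; exercise = 0.000000; V(0,0) = max -> 1.065687

Answer: Price = V(0,0) = 1.0657


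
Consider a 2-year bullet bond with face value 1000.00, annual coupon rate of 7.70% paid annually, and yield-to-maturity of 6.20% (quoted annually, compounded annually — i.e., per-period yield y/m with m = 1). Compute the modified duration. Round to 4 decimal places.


Coupon per period c = face * coupon_rate / m = 77.000000
Periods per year m = 1; per-period yield y/m = 0.062000
Number of cashflows N = 2
Cashflows (t years, CF_t, discount factor 1/(1+y/m)^(m*t), PV):
  t = 1.0000: CF_t = 77.000000, DF = 0.941620, PV = 72.504708
  t = 2.0000: CF_t = 1077.000000, DF = 0.886647, PV = 954.919297
Price P = sum_t PV_t = 1027.424005
First compute Macaulay numerator sum_t t * PV_t:
  t * PV_t at t = 1.0000: 72.504708
  t * PV_t at t = 2.0000: 1909.838595
Macaulay duration D = 1982.343303 / 1027.424005 = 1.929431
Modified duration = D / (1 + y/m) = 1.929431 / (1 + 0.062000) = 1.816790

Answer: Modified duration = 1.8168


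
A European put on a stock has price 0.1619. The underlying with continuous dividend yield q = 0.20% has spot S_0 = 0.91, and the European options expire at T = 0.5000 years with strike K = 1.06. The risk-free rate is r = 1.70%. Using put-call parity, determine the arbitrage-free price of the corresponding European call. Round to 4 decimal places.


Put-call parity: C - P = S_0 * exp(-qT) - K * exp(-rT).
S_0 * exp(-qT) = 0.9100 * 0.99900050 = 0.90909045
K * exp(-rT) = 1.0600 * 0.99153602 = 1.05102818
C = P + S*exp(-qT) - K*exp(-rT)
C = 0.1619 + 0.90909045 - 1.05102818 = 0.0200

Answer: Call price = 0.0200


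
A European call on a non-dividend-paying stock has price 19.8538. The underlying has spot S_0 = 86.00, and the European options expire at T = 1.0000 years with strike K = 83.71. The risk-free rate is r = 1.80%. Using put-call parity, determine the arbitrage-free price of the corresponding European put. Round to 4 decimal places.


Answer: Put price = 16.0705

Derivation:
Put-call parity: C - P = S_0 * exp(-qT) - K * exp(-rT).
S_0 * exp(-qT) = 86.0000 * 1.00000000 = 86.00000000
K * exp(-rT) = 83.7100 * 0.98216103 = 82.21670002
P = C - S*exp(-qT) + K*exp(-rT)
P = 19.8538 - 86.00000000 + 82.21670002 = 16.0705


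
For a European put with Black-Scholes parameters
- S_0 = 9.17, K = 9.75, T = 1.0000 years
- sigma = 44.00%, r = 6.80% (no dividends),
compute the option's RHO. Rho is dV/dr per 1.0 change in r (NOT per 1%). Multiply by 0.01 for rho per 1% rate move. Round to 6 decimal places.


d1 = 0.2351590938; d2 = -0.2048409062
phi(d1) = 0.3880626696; exp(-qT) = 1.0000000000; exp(-rT) = 0.9342604736
N(-d2) = 0.5811517870
Rho = -K*T*exp(-rT)*N(-d2) = -9.7500 * 1.0000 * 0.9342604736 * 0.5811517870 = -5.293735

Answer: Rho = -5.293735


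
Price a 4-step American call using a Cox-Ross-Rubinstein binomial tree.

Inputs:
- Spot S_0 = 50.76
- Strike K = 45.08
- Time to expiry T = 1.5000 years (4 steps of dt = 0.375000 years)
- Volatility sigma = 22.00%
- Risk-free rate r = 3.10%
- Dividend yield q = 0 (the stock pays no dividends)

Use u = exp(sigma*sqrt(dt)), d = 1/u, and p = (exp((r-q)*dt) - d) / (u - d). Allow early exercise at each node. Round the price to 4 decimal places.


dt = T/N = 0.375000
u = exp(sigma*sqrt(dt)) = 1.144219; d = 1/u = 0.873959
p = (exp((r-q)*dt) - d) / (u - d) = 0.509636
Discount per step: exp(-r*dt) = 0.988442
Stock lattice S(k, i) with i counting down-moves:
  k=0: S(0,0) = 50.7600
  k=1: S(1,0) = 58.0805; S(1,1) = 44.3622
  k=2: S(2,0) = 66.4568; S(2,1) = 50.7600; S(2,2) = 38.7707
  k=3: S(3,0) = 76.0411; S(3,1) = 58.0805; S(3,2) = 44.3622; S(3,3) = 33.8840
  k=4: S(4,0) = 87.0077; S(4,1) = 66.4568; S(4,2) = 50.7600; S(4,3) = 38.7707; S(4,4) = 29.6132
Terminal payoffs V(N, i) = max(S_T - K, 0):
  V(4,0) = 41.927680; V(4,1) = 21.376827; V(4,2) = 5.680000; V(4,3) = 0.000000; V(4,4) = 0.000000
Backward induction: V(k, i) = exp(-r*dt) * [p * V(k+1, i) + (1-p) * V(k+1, i+1)]; then take max(V_cont, immediate exercise) for American.
  V(3,0) = exp(-r*dt) * [p*41.927680 + (1-p)*21.376827] = 31.482156; exercise = 30.961135; V(3,0) = max -> 31.482156
  V(3,1) = exp(-r*dt) * [p*21.376827 + (1-p)*5.680000] = 13.521556; exercise = 13.000535; V(3,1) = max -> 13.521556
  V(3,2) = exp(-r*dt) * [p*5.680000 + (1-p)*0.000000] = 2.861273; exercise = 0.000000; V(3,2) = max -> 2.861273
  V(3,3) = exp(-r*dt) * [p*0.000000 + (1-p)*0.000000] = 0.000000; exercise = 0.000000; V(3,3) = max -> 0.000000
  V(2,0) = exp(-r*dt) * [p*31.482156 + (1-p)*13.521556] = 22.412846; exercise = 21.376827; V(2,0) = max -> 22.412846
  V(2,1) = exp(-r*dt) * [p*13.521556 + (1-p)*2.861273] = 8.198271; exercise = 5.680000; V(2,1) = max -> 8.198271
  V(2,2) = exp(-r*dt) * [p*2.861273 + (1-p)*0.000000] = 1.441353; exercise = 0.000000; V(2,2) = max -> 1.441353
  V(1,0) = exp(-r*dt) * [p*22.412846 + (1-p)*8.198271] = 15.264044; exercise = 13.000535; V(1,0) = max -> 15.264044
  V(1,1) = exp(-r*dt) * [p*8.198271 + (1-p)*1.441353] = 4.828460; exercise = 0.000000; V(1,1) = max -> 4.828460
  V(0,0) = exp(-r*dt) * [p*15.264044 + (1-p)*4.828460] = 10.029531; exercise = 5.680000; V(0,0) = max -> 10.029531

Answer: Price = V(0,0) = 10.0295


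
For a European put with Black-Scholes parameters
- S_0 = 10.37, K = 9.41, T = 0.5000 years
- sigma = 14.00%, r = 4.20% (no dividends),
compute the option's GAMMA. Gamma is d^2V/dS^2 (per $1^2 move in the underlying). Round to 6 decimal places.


d1 = 1.2429327903; d2 = 1.1439378410
phi(d1) = 0.1842651559; exp(-qT) = 1.0000000000; exp(-rT) = 0.9792189646
Gamma = exp(-qT) * phi(d1) / (S * sigma * sqrt(T)) = 1.0000000000 * 0.1842651559 / (10.3700 * 0.1400 * 0.7071067812) = 0.179495

Answer: Gamma = 0.179495


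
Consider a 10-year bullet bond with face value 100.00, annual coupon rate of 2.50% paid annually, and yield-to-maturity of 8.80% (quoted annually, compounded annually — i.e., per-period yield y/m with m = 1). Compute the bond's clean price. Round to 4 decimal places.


Answer: Price = 59.2104

Derivation:
Coupon per period c = face * coupon_rate / m = 2.500000
Periods per year m = 1; per-period yield y/m = 0.088000
Number of cashflows N = 10
Cashflows (t years, CF_t, discount factor 1/(1+y/m)^(m*t), PV):
  t = 1.0000: CF_t = 2.500000, DF = 0.919118, PV = 2.297794
  t = 2.0000: CF_t = 2.500000, DF = 0.844777, PV = 2.111943
  t = 3.0000: CF_t = 2.500000, DF = 0.776450, PV = 1.941124
  t = 4.0000: CF_t = 2.500000, DF = 0.713649, PV = 1.784122
  t = 5.0000: CF_t = 2.500000, DF = 0.655927, PV = 1.639818
  t = 6.0000: CF_t = 2.500000, DF = 0.602874, PV = 1.507185
  t = 7.0000: CF_t = 2.500000, DF = 0.554112, PV = 1.385281
  t = 8.0000: CF_t = 2.500000, DF = 0.509294, PV = 1.273236
  t = 9.0000: CF_t = 2.500000, DF = 0.468101, PV = 1.170254
  t = 10.0000: CF_t = 102.500000, DF = 0.430240, PV = 44.099627
Price P = sum_t PV_t = 59.210382


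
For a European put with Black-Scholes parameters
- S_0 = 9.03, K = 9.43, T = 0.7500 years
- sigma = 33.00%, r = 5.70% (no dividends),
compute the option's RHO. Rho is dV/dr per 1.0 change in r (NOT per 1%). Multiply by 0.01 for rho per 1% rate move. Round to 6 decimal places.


Answer: Rho = -3.778815

Derivation:
d1 = 0.1408166782; d2 = -0.1449717051
phi(d1) = 0.3950064435; exp(-qT) = 1.0000000000; exp(-rT) = 0.9581508979
N(-d2) = 0.5576333941
Rho = -K*T*exp(-rT)*N(-d2) = -9.4300 * 0.7500 * 0.9581508979 * 0.5576333941 = -3.778815


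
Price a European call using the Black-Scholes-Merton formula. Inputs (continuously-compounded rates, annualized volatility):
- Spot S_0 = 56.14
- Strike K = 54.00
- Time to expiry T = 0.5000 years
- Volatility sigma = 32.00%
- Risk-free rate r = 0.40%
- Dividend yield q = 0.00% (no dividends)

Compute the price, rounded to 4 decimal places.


d1 = (ln(S/K) + (r - q + 0.5*sigma^2) * T) / (sigma * sqrt(T)) = 0.29373447
d2 = d1 - sigma * sqrt(T) = 0.06746030
exp(-rT) = 0.99800200; exp(-qT) = 1.00000000
C = S_0 * exp(-qT) * N(d1) - K * exp(-rT) * N(d2)
N(d1) = 0.61551960; N(d2) = 0.52689237
C = 56.1400 * 1.00000000 * 0.61551960 - 54.0000 * 0.99800200 * 0.52689237 = 6.1599

Answer: Price = 6.1599


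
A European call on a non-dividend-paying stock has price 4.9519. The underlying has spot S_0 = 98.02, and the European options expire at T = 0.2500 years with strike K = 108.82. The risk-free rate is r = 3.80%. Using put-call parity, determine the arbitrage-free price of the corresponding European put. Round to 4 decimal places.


Put-call parity: C - P = S_0 * exp(-qT) - K * exp(-rT).
S_0 * exp(-qT) = 98.0200 * 1.00000000 = 98.02000000
K * exp(-rT) = 108.8200 * 0.99054498 = 107.79110499
P = C - S*exp(-qT) + K*exp(-rT)
P = 4.9519 - 98.02000000 + 107.79110499 = 14.7230

Answer: Put price = 14.7230


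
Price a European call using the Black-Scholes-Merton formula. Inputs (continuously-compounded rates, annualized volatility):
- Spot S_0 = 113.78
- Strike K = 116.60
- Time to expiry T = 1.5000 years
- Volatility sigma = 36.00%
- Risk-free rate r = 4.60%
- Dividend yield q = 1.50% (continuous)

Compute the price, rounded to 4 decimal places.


d1 = (ln(S/K) + (r - q + 0.5*sigma^2) * T) / (sigma * sqrt(T)) = 0.27039075
d2 = d1 - sigma * sqrt(T) = -0.17051741
exp(-rT) = 0.93332668; exp(-qT) = 0.97775124
C = S_0 * exp(-qT) * N(d1) - K * exp(-rT) * N(d2)
N(d1) = 0.60657017; N(d2) = 0.43230162
C = 113.7800 * 0.97775124 * 0.60657017 - 116.6000 * 0.93332668 * 0.43230162 = 20.4344

Answer: Price = 20.4344


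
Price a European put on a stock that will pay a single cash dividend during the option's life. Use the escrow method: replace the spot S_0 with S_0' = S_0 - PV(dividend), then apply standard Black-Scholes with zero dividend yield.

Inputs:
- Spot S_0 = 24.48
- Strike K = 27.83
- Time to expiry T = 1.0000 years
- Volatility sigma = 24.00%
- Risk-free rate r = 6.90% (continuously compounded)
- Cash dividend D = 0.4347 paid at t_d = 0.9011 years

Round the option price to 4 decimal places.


Answer: Price = 3.4601

Derivation:
PV(D) = D * exp(-r * t_d) = 0.4347 * 0.93971758 = 0.40849523
S_0' = S_0 - PV(D) = 24.4800 - 0.40849523 = 24.07150477
d1 = (ln(S_0'/K) + (r + sigma^2/2)*T) / (sigma*sqrt(T)) = -0.19702421
d2 = d1 - sigma*sqrt(T) = -0.43702421
exp(-rT) = 0.93332668
N(-d1) = 0.57809570; N(-d2) = 0.66895310
P = K * exp(-rT) * N(-d2) - S_0' * N(-d1) = 27.8300 * 0.93332668 * 0.66895310 - 24.07150477 * 0.57809570 = 3.4601


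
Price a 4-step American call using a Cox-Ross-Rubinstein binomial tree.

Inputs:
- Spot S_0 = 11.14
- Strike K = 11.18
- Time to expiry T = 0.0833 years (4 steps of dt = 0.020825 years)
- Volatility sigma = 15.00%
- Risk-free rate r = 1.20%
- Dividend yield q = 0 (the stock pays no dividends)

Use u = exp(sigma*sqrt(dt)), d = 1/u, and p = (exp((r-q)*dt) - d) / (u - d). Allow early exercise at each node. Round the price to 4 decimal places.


dt = T/N = 0.020825
u = exp(sigma*sqrt(dt)) = 1.021882; d = 1/u = 0.978586
p = (exp((r-q)*dt) - d) / (u - d) = 0.500361
Discount per step: exp(-r*dt) = 0.999750
Stock lattice S(k, i) with i counting down-moves:
  k=0: S(0,0) = 11.1400
  k=1: S(1,0) = 11.3838; S(1,1) = 10.9015
  k=2: S(2,0) = 11.6329; S(2,1) = 11.1400; S(2,2) = 10.6680
  k=3: S(3,0) = 11.8874; S(3,1) = 11.3838; S(3,2) = 10.9015; S(3,3) = 10.4396
  k=4: S(4,0) = 12.1475; S(4,1) = 11.6329; S(4,2) = 11.1400; S(4,3) = 10.6680; S(4,4) = 10.2160
Terminal payoffs V(N, i) = max(S_T - K, 0):
  V(4,0) = 0.967549; V(4,1) = 0.452872; V(4,2) = 0.000000; V(4,3) = 0.000000; V(4,4) = 0.000000
Backward induction: V(k, i) = exp(-r*dt) * [p * V(k+1, i) + (1-p) * V(k+1, i+1)]; then take max(V_cont, immediate exercise) for American.
  V(3,0) = exp(-r*dt) * [p*0.967549 + (1-p)*0.452872] = 0.710219; exercise = 0.707425; V(3,0) = max -> 0.710219
  V(3,1) = exp(-r*dt) * [p*0.452872 + (1-p)*0.000000] = 0.226543; exercise = 0.203769; V(3,1) = max -> 0.226543
  V(3,2) = exp(-r*dt) * [p*0.000000 + (1-p)*0.000000] = 0.000000; exercise = 0.000000; V(3,2) = max -> 0.000000
  V(3,3) = exp(-r*dt) * [p*0.000000 + (1-p)*0.000000] = 0.000000; exercise = 0.000000; V(3,3) = max -> 0.000000
  V(2,0) = exp(-r*dt) * [p*0.710219 + (1-p)*0.226543] = 0.468438; exercise = 0.452872; V(2,0) = max -> 0.468438
  V(2,1) = exp(-r*dt) * [p*0.226543 + (1-p)*0.000000] = 0.113325; exercise = 0.000000; V(2,1) = max -> 0.113325
  V(2,2) = exp(-r*dt) * [p*0.000000 + (1-p)*0.000000] = 0.000000; exercise = 0.000000; V(2,2) = max -> 0.000000
  V(1,0) = exp(-r*dt) * [p*0.468438 + (1-p)*0.113325] = 0.290937; exercise = 0.203769; V(1,0) = max -> 0.290937
  V(1,1) = exp(-r*dt) * [p*0.113325 + (1-p)*0.000000] = 0.056689; exercise = 0.000000; V(1,1) = max -> 0.056689
  V(0,0) = exp(-r*dt) * [p*0.290937 + (1-p)*0.056689] = 0.173854; exercise = 0.000000; V(0,0) = max -> 0.173854

Answer: Price = V(0,0) = 0.1739


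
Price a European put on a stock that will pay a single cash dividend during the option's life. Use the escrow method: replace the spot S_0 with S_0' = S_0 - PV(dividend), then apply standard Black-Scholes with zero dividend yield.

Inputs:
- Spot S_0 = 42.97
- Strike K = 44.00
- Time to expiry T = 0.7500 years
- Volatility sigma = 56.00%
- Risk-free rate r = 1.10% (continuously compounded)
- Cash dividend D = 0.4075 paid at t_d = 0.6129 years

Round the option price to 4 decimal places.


Answer: Price = 8.8055

Derivation:
PV(D) = D * exp(-r * t_d) = 0.4075 * 0.99328078 = 0.40476192
S_0' = S_0 - PV(D) = 42.9700 - 0.40476192 = 42.56523808
d1 = (ln(S_0'/K) + (r + sigma^2/2)*T) / (sigma*sqrt(T)) = 0.19114063
d2 = d1 - sigma*sqrt(T) = -0.29383360
exp(-rT) = 0.99178394
N(-d1) = 0.42420771; N(-d2) = 0.61555747
P = K * exp(-rT) * N(-d2) - S_0' * N(-d1) = 44.0000 * 0.99178394 * 0.61555747 - 42.56523808 * 0.42420771 = 8.8055


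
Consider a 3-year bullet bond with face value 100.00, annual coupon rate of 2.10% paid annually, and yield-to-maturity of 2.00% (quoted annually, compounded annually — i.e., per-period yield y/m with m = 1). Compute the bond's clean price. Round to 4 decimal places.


Answer: Price = 100.2884

Derivation:
Coupon per period c = face * coupon_rate / m = 2.100000
Periods per year m = 1; per-period yield y/m = 0.020000
Number of cashflows N = 3
Cashflows (t years, CF_t, discount factor 1/(1+y/m)^(m*t), PV):
  t = 1.0000: CF_t = 2.100000, DF = 0.980392, PV = 2.058824
  t = 2.0000: CF_t = 2.100000, DF = 0.961169, PV = 2.018454
  t = 3.0000: CF_t = 102.100000, DF = 0.942322, PV = 96.211110
Price P = sum_t PV_t = 100.288388


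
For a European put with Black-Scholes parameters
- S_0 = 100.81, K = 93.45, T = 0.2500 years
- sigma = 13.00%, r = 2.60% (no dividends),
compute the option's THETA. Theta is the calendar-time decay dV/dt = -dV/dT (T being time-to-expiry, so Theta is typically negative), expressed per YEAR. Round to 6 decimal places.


Answer: Theta = -1.987034

Derivation:
d1 = 1.2988234333; d2 = 1.2338234333
phi(d1) = 0.1716307884; exp(-qT) = 1.0000000000; exp(-rT) = 0.9935210793
Theta = -S*exp(-qT)*phi(d1)*sigma/(2*sqrt(T)) + r*K*exp(-rT)*N(-d2) - q*S*exp(-qT)*N(-d1)
N(-d1) = 0.0970022654; N(-d2) = 0.1086343527; sqrt(T) = 0.5000000000
Term 1 = -100.8100 * 1.0000000000 * 0.1716307884 * 0.1300 / (2 * 0.5000000000) = -2.2492729712
Term 2 = 0.0260 * 93.4500 * 0.9935210793 * 0.1086343527 = 0.2622387828
Term 3 = 0 (no dividend yield, q = 0)
Theta = -2.2492729712 + (0.2622387828) + (0.0000000000) = -1.987034


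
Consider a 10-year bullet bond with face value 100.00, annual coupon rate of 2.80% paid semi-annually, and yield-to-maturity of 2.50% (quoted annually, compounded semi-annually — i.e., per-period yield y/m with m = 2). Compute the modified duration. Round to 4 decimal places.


Coupon per period c = face * coupon_rate / m = 1.400000
Periods per year m = 2; per-period yield y/m = 0.012500
Number of cashflows N = 20
Cashflows (t years, CF_t, discount factor 1/(1+y/m)^(m*t), PV):
  t = 0.5000: CF_t = 1.400000, DF = 0.987654, PV = 1.382716
  t = 1.0000: CF_t = 1.400000, DF = 0.975461, PV = 1.365645
  t = 1.5000: CF_t = 1.400000, DF = 0.963418, PV = 1.348786
  t = 2.0000: CF_t = 1.400000, DF = 0.951524, PV = 1.332134
  t = 2.5000: CF_t = 1.400000, DF = 0.939777, PV = 1.315688
  t = 3.0000: CF_t = 1.400000, DF = 0.928175, PV = 1.299445
  t = 3.5000: CF_t = 1.400000, DF = 0.916716, PV = 1.283402
  t = 4.0000: CF_t = 1.400000, DF = 0.905398, PV = 1.267558
  t = 4.5000: CF_t = 1.400000, DF = 0.894221, PV = 1.251909
  t = 5.0000: CF_t = 1.400000, DF = 0.883181, PV = 1.236453
  t = 5.5000: CF_t = 1.400000, DF = 0.872277, PV = 1.221188
  t = 6.0000: CF_t = 1.400000, DF = 0.861509, PV = 1.206112
  t = 6.5000: CF_t = 1.400000, DF = 0.850873, PV = 1.191222
  t = 7.0000: CF_t = 1.400000, DF = 0.840368, PV = 1.176515
  t = 7.5000: CF_t = 1.400000, DF = 0.829993, PV = 1.161990
  t = 8.0000: CF_t = 1.400000, DF = 0.819746, PV = 1.147645
  t = 8.5000: CF_t = 1.400000, DF = 0.809626, PV = 1.133476
  t = 9.0000: CF_t = 1.400000, DF = 0.799631, PV = 1.119483
  t = 9.5000: CF_t = 1.400000, DF = 0.789759, PV = 1.105662
  t = 10.0000: CF_t = 101.400000, DF = 0.780009, PV = 79.092867
Price P = sum_t PV_t = 102.639897
First compute Macaulay numerator sum_t t * PV_t:
  t * PV_t at t = 0.5000: 0.691358
  t * PV_t at t = 1.0000: 1.365645
  t * PV_t at t = 1.5000: 2.023178
  t * PV_t at t = 2.0000: 2.664268
  t * PV_t at t = 2.5000: 3.289220
  t * PV_t at t = 3.0000: 3.898334
  t * PV_t at t = 3.5000: 4.491908
  t * PV_t at t = 4.0000: 5.070231
  t * PV_t at t = 4.5000: 5.633590
  t * PV_t at t = 5.0000: 6.182266
  t * PV_t at t = 5.5000: 6.716536
  t * PV_t at t = 6.0000: 7.236672
  t * PV_t at t = 6.5000: 7.742941
  t * PV_t at t = 7.0000: 8.235607
  t * PV_t at t = 7.5000: 8.714928
  t * PV_t at t = 8.0000: 9.181159
  t * PV_t at t = 8.5000: 9.634550
  t * PV_t at t = 9.0000: 10.075346
  t * PV_t at t = 9.5000: 10.503790
  t * PV_t at t = 10.0000: 790.928668
Macaulay duration D = 904.280199 / 102.639897 = 8.810221
Modified duration = D / (1 + y/m) = 8.810221 / (1 + 0.012500) = 8.701453

Answer: Modified duration = 8.7015


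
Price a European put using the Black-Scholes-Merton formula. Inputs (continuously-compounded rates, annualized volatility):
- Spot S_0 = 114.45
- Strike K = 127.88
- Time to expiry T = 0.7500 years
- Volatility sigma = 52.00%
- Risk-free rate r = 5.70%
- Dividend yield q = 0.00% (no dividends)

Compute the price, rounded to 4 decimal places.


d1 = (ln(S/K) + (r - q + 0.5*sigma^2) * T) / (sigma * sqrt(T)) = 0.07371369
d2 = d1 - sigma * sqrt(T) = -0.37661952
exp(-rT) = 0.95815090; exp(-qT) = 1.00000000
P = K * exp(-rT) * N(-d2) - S_0 * exp(-qT) * N(-d1)
N(-d1) = 0.47061910; N(-d2) = 0.64677181
P = 127.8800 * 0.95815090 * 0.64677181 - 114.4500 * 1.00000000 * 0.47061910 = 25.3855

Answer: Price = 25.3855


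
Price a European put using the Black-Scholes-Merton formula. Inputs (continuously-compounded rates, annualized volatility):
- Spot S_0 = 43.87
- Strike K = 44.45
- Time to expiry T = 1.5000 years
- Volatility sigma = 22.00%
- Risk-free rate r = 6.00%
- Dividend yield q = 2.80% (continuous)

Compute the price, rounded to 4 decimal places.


Answer: Price = 3.7470

Derivation:
d1 = (ln(S/K) + (r - q + 0.5*sigma^2) * T) / (sigma * sqrt(T)) = 0.26412088
d2 = d1 - sigma * sqrt(T) = -0.00532299
exp(-rT) = 0.91393119; exp(-qT) = 0.95886978
P = K * exp(-rT) * N(-d2) - S_0 * exp(-qT) * N(-d1)
N(-d1) = 0.39584339; N(-d2) = 0.50212356
P = 44.4500 * 0.91393119 * 0.50212356 - 43.8700 * 0.95886978 * 0.39584339 = 3.7470


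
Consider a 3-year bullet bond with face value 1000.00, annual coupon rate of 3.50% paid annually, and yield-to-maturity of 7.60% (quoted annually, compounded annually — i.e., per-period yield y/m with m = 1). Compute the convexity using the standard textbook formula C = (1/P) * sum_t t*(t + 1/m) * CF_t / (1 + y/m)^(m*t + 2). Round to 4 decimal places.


Answer: Convexity = 9.8750

Derivation:
Coupon per period c = face * coupon_rate / m = 35.000000
Periods per year m = 1; per-period yield y/m = 0.076000
Number of cashflows N = 3
Cashflows (t years, CF_t, discount factor 1/(1+y/m)^(m*t), PV):
  t = 1.0000: CF_t = 35.000000, DF = 0.929368, PV = 32.527881
  t = 2.0000: CF_t = 35.000000, DF = 0.863725, PV = 30.230373
  t = 3.0000: CF_t = 1035.000000, DF = 0.802718, PV = 830.813483
Price P = sum_t PV_t = 893.571736
Convexity numerator sum_t t*(t + 1/m) * CF_t / (1+y/m)^(m*t + 2):
  t = 1.0000: term = 56.190284
  t = 2.0000: term = 156.664360
  t = 3.0000: term = 8611.131853
Convexity = (1/P) * sum = 8823.986497 / 893.571736 = 9.874962


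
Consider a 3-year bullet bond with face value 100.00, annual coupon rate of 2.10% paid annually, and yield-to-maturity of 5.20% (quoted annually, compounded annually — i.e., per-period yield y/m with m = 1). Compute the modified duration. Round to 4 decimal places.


Answer: Modified duration = 2.7906

Derivation:
Coupon per period c = face * coupon_rate / m = 2.100000
Periods per year m = 1; per-period yield y/m = 0.052000
Number of cashflows N = 3
Cashflows (t years, CF_t, discount factor 1/(1+y/m)^(m*t), PV):
  t = 1.0000: CF_t = 2.100000, DF = 0.950570, PV = 1.996198
  t = 2.0000: CF_t = 2.100000, DF = 0.903584, PV = 1.897526
  t = 3.0000: CF_t = 102.100000, DF = 0.858920, PV = 87.695745
Price P = sum_t PV_t = 91.589469
First compute Macaulay numerator sum_t t * PV_t:
  t * PV_t at t = 1.0000: 1.996198
  t * PV_t at t = 2.0000: 3.795053
  t * PV_t at t = 3.0000: 263.087235
Macaulay duration D = 268.878486 / 91.589469 = 2.935692
Modified duration = D / (1 + y/m) = 2.935692 / (1 + 0.052000) = 2.790582


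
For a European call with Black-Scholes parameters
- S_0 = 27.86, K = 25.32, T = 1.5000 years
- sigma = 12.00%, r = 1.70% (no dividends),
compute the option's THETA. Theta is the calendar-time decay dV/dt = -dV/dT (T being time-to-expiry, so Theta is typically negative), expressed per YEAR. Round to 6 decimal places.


d1 = 0.8974479376; d2 = 0.7504785531
phi(d1) = 0.2666962433; exp(-qT) = 1.0000000000; exp(-rT) = 0.9748223790
Theta = -S*exp(-qT)*phi(d1)*sigma/(2*sqrt(T)) - r*K*exp(-rT)*N(d2) + q*S*exp(-qT)*N(d1)
N(d1) = 0.8152600288; N(d2) = 0.7735167320; sqrt(T) = 1.2247448714
Term 1 = -27.8600 * 1.0000000000 * 0.2666962433 * 0.1200 / (2 * 1.2247448714) = -0.3640018837
Term 2 = -0.0170 * 25.3200 * 0.9748223790 * 0.7735167320 = -0.3245695892
Term 3 = 0 (no dividend yield, q = 0)
Theta = -0.3640018837 + (-0.3245695892) + (0.0000000000) = -0.688571

Answer: Theta = -0.688571


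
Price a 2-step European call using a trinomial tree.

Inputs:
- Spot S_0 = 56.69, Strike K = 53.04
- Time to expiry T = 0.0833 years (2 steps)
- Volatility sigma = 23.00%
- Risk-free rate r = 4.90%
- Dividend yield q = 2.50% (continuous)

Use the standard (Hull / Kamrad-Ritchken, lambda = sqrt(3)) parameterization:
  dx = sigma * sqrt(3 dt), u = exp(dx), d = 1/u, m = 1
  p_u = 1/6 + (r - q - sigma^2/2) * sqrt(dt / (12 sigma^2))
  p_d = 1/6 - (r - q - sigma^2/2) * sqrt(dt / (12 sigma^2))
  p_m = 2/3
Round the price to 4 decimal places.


Answer: Price = V(0,0) = 4.0560

Derivation:
dt = T/N = 0.041650; dx = sigma*sqrt(3*dt) = 0.081301
u = exp(dx) = 1.084697; d = 1/u = 0.921916
p_u = 0.166039, p_m = 0.666667, p_d = 0.167294
Discount per step: exp(-r*dt) = 0.997961
Stock lattice S(k, j) with j the centered position index:
  k=0: S(0,+0) = 56.6900
  k=1: S(1,-1) = 52.2634; S(1,+0) = 56.6900; S(1,+1) = 61.4915
  k=2: S(2,-2) = 48.1825; S(2,-1) = 52.2634; S(2,+0) = 56.6900; S(2,+1) = 61.4915; S(2,+2) = 66.6997
Terminal payoffs V(N, j) = max(S_T - K, 0):
  V(2,-2) = 0.000000; V(2,-1) = 0.000000; V(2,+0) = 3.650000; V(2,+1) = 8.451493; V(2,+2) = 13.659660
Backward induction: V(k, j) = exp(-r*dt) * [p_u * V(k+1, j+1) + p_m * V(k+1, j) + p_d * V(k+1, j-1)]
  V(1,-1) = exp(-r*dt) * [p_u*3.650000 + p_m*0.000000 + p_d*0.000000] = 0.604807
  V(1,+0) = exp(-r*dt) * [p_u*8.451493 + p_m*3.650000 + p_d*0.000000] = 3.828790
  V(1,+1) = exp(-r*dt) * [p_u*13.659660 + p_m*8.451493 + p_d*3.650000] = 8.495634
  V(0,+0) = exp(-r*dt) * [p_u*8.495634 + p_m*3.828790 + p_d*0.604807] = 4.056029


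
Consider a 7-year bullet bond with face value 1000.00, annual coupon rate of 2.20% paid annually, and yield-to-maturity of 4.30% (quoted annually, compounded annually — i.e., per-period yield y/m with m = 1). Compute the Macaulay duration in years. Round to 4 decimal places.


Answer: Macaulay duration = 6.5273 years

Derivation:
Coupon per period c = face * coupon_rate / m = 22.000000
Periods per year m = 1; per-period yield y/m = 0.043000
Number of cashflows N = 7
Cashflows (t years, CF_t, discount factor 1/(1+y/m)^(m*t), PV):
  t = 1.0000: CF_t = 22.000000, DF = 0.958773, PV = 21.093001
  t = 2.0000: CF_t = 22.000000, DF = 0.919245, PV = 20.223395
  t = 3.0000: CF_t = 22.000000, DF = 0.881347, PV = 19.389640
  t = 4.0000: CF_t = 22.000000, DF = 0.845012, PV = 18.590259
  t = 5.0000: CF_t = 22.000000, DF = 0.810174, PV = 17.823834
  t = 6.0000: CF_t = 22.000000, DF = 0.776773, PV = 17.089007
  t = 7.0000: CF_t = 1022.000000, DF = 0.744749, PV = 761.133324
Price P = sum_t PV_t = 875.342461
Macaulay numerator sum_t t * PV_t:
  t * PV_t at t = 1.0000: 21.093001
  t * PV_t at t = 2.0000: 40.446790
  t * PV_t at t = 3.0000: 58.168921
  t * PV_t at t = 4.0000: 74.361037
  t * PV_t at t = 5.0000: 89.119172
  t * PV_t at t = 6.0000: 102.534043
  t * PV_t at t = 7.0000: 5327.933270
Macaulay duration D = (sum_t t * PV_t) / P = 5713.656234 / 875.342461 = 6.527338


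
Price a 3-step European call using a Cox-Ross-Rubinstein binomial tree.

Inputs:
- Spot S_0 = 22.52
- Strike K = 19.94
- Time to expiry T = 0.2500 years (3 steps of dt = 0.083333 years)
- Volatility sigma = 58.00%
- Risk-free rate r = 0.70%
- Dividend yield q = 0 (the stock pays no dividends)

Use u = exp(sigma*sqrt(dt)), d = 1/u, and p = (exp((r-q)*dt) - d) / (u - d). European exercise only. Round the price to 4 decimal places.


dt = T/N = 0.083333
u = exp(sigma*sqrt(dt)) = 1.182264; d = 1/u = 0.845834
p = (exp((r-q)*dt) - d) / (u - d) = 0.459974
Discount per step: exp(-r*dt) = 0.999417
Stock lattice S(k, i) with i counting down-moves:
  k=0: S(0,0) = 22.5200
  k=1: S(1,0) = 26.6246; S(1,1) = 19.0482
  k=2: S(2,0) = 31.4773; S(2,1) = 22.5200; S(2,2) = 16.1116
  k=3: S(3,0) = 37.2145; S(3,1) = 26.6246; S(3,2) = 19.0482; S(3,3) = 13.6278
Terminal payoffs V(N, i) = max(S_T - K, 0):
  V(3,0) = 17.274503; V(3,1) = 6.684594; V(3,2) = 0.000000; V(3,3) = 0.000000
Backward induction: V(k, i) = exp(-r*dt) * [p * V(k+1, i) + (1-p) * V(k+1, i+1)].
  V(2,0) = exp(-r*dt) * [p*17.274503 + (1-p)*6.684594] = 11.548938
  V(2,1) = exp(-r*dt) * [p*6.684594 + (1-p)*0.000000] = 3.072947
  V(2,2) = exp(-r*dt) * [p*0.000000 + (1-p)*0.000000] = 0.000000
  V(1,0) = exp(-r*dt) * [p*11.548938 + (1-p)*3.072947] = 6.967617
  V(1,1) = exp(-r*dt) * [p*3.072947 + (1-p)*0.000000] = 1.412651
  V(0,0) = exp(-r*dt) * [p*6.967617 + (1-p)*1.412651] = 3.965477

Answer: Price = V(0,0) = 3.9655
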